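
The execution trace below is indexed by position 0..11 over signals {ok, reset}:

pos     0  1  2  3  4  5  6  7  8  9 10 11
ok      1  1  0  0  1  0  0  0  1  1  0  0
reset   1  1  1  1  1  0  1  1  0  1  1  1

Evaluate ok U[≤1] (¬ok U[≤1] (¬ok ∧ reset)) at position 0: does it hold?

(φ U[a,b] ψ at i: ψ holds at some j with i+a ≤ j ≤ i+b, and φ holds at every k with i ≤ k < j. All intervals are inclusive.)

Need some j in [0,1] with (¬ok U[≤1] (¬ok ∧ reset)), and ok at every k in [0,j-1].
  j=0: (¬ok U[≤1] (¬ok ∧ reset)) — fails.
  j=1: (¬ok U[≤1] (¬ok ∧ reset)) — fails.
No j in the window works → until fails.

Does not hold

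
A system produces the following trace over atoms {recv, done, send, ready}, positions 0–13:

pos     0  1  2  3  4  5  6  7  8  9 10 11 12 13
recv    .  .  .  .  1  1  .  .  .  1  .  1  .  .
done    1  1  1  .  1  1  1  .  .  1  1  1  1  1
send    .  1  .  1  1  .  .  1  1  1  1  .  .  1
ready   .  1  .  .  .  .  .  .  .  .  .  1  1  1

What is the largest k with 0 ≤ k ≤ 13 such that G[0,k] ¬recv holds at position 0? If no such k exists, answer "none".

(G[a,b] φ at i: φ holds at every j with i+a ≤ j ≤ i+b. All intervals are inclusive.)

¬recv must hold from j=0 onward; find where it first fails.
  j=0: holds
  j=1: holds
  j=2: holds
  j=3: holds
  j=4: fails
Holds on [0,3], so largest k = 3.

3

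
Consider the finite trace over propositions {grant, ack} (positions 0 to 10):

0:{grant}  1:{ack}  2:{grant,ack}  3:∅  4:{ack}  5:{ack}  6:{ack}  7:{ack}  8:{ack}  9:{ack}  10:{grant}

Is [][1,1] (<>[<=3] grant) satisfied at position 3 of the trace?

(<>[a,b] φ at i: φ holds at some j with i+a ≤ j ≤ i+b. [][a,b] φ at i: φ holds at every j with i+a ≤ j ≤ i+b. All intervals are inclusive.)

Does not hold

Check <>[<=3] grant at every j in [4,4]:
  j=4: fails (none in [4,7])
Fails at j=4 → formula fails.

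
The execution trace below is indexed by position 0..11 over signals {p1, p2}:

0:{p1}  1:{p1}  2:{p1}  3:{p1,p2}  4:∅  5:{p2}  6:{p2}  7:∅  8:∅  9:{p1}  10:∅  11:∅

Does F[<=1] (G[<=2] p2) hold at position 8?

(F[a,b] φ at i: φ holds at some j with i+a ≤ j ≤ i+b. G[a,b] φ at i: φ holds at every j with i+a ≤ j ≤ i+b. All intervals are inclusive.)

No

Check G[<=2] p2 at each j in [8,9]:
  j=8: fails at 8
  j=9: fails at 9
No position in the window satisfies it → formula fails.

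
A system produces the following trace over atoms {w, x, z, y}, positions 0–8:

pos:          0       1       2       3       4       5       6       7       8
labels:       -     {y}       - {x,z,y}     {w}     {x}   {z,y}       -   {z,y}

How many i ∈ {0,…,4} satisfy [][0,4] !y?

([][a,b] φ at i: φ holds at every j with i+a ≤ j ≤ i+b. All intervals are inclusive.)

Evaluate at each i in [0,4]:
  i=0: ✗ (fails at j=1)
  i=1: ✗ (fails at j=1)
  i=2: ✗ (fails at j=3)
  i=3: ✗ (fails at j=3)
  i=4: ✗ (fails at j=6)
Positions where it holds: {} → 0.

0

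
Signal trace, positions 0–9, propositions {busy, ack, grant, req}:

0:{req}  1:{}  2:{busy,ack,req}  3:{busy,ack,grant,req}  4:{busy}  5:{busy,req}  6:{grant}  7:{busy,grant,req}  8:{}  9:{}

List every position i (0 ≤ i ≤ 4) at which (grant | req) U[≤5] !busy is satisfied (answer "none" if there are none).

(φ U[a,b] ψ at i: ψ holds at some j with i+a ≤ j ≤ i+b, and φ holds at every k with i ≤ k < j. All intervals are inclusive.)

0, 1

Evaluate at each i in [0,4]:
  i=0: ✓ (rhs at j=0)
  i=1: ✓ (rhs at j=1)
  i=2: ✗ (lhs fails at k=4 before rhs at j=6)
  i=3: ✗ (lhs fails at k=4 before rhs at j=6)
  i=4: ✗ (lhs fails at k=4 before rhs at j=6)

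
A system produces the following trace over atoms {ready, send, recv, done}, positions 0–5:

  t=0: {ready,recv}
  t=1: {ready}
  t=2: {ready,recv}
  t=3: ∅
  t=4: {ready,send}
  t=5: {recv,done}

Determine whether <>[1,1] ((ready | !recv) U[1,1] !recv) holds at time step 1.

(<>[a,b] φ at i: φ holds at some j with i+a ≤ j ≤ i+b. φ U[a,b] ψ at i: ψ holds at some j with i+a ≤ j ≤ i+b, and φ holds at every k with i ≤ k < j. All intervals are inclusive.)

True

Check ((ready | !recv) U[1,1] !recv) at each j in [2,2]:
  j=2: holds
Found at j=2 → formula holds.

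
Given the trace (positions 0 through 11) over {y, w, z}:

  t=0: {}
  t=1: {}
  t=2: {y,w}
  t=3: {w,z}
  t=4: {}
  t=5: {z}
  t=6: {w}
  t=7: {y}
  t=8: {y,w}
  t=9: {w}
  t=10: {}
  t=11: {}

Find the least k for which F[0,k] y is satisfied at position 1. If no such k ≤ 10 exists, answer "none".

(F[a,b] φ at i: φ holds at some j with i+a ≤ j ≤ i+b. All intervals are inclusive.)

1

Scan j = 1,2,… for y:
  j=1: fails
  j=2: holds
First hit at j=2, so smallest k = 2-1 = 1.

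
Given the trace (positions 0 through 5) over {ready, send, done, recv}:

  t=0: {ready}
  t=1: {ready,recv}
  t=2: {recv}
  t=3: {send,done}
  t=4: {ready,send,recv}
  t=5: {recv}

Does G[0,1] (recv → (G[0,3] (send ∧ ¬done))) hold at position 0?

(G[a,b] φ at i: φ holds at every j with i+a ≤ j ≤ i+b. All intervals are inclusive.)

False

Check (recv → (G[0,3] (send ∧ ¬done))) at every j in [0,1]:
  j=0: antecedent false → ✓
  j=1: antecedent true; consequent fails at 1 → ✗
Fails at j=1 → formula fails.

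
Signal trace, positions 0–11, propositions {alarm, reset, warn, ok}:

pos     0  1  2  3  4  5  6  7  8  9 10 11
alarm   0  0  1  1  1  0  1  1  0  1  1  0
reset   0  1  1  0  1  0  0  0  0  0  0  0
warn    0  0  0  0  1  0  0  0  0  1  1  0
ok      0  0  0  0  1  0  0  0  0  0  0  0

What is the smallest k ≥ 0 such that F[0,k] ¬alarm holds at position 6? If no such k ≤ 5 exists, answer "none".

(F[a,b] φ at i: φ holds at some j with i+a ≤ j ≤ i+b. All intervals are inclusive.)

2

Scan j = 6,7,… for ¬alarm:
  j=6: fails
  j=7: fails
  j=8: holds
First hit at j=8, so smallest k = 8-6 = 2.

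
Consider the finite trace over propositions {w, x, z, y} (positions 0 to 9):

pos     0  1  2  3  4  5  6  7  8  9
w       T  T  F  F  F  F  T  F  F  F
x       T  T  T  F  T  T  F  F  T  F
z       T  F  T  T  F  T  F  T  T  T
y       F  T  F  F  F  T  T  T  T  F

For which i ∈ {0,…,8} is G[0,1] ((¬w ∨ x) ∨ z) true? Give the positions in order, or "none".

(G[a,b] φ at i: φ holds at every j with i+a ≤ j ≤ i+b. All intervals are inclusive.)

Evaluate at each i in [0,8]:
  i=0: ✓ (all of [0,1])
  i=1: ✓ (all of [1,2])
  i=2: ✓ (all of [2,3])
  i=3: ✓ (all of [3,4])
  i=4: ✓ (all of [4,5])
  i=5: ✗ (fails at j=6)
  i=6: ✗ (fails at j=6)
  i=7: ✓ (all of [7,8])
  i=8: ✓ (all of [8,9])

0, 1, 2, 3, 4, 7, 8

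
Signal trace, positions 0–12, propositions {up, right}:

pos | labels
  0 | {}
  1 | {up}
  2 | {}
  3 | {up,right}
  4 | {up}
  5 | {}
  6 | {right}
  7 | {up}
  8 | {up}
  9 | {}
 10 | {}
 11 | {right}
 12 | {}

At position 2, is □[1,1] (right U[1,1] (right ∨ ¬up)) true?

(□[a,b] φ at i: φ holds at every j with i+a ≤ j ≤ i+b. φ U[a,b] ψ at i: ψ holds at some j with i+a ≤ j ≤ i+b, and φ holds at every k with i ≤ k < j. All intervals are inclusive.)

Check (right U[1,1] (right ∨ ¬up)) at every j in [3,3]:
  j=3: fails
Fails at j=3 → formula fails.

No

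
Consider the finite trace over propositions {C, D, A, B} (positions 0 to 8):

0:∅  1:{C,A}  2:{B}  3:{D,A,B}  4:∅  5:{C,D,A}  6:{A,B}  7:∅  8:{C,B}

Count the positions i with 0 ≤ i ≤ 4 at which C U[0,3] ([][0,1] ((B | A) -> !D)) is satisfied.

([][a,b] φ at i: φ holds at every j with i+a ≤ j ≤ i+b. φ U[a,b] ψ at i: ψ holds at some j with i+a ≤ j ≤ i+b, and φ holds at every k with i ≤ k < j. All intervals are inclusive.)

Evaluate at each i in [0,4]:
  i=0: ✓ (rhs at j=0)
  i=1: ✓ (rhs at j=1)
  i=2: ✗ (no rhs in [2,5])
  i=3: ✗ (lhs fails at k=3 before rhs at j=6)
  i=4: ✗ (lhs fails at k=4 before rhs at j=6)
Positions where it holds: {0, 1} → 2.

2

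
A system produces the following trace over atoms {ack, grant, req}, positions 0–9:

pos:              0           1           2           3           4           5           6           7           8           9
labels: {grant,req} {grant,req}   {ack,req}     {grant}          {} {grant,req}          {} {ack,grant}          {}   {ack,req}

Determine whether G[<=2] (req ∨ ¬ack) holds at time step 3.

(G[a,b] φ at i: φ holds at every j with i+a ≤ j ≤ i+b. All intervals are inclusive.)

Check (req ∨ ¬ack) at every j in [3,5]:
  j=3: true
  j=4: true
  j=5: true
All positions satisfy it → formula holds.

Holds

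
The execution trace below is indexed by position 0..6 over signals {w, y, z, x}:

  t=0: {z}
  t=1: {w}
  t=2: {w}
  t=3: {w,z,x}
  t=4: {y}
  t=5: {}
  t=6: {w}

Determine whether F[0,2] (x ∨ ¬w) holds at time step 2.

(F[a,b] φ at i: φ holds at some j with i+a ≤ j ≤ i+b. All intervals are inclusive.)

Holds

Check (x ∨ ¬w) at each j in [2,4]:
  j=2: false
  j=3: true
  j=4: true
Found at j=3 → formula holds.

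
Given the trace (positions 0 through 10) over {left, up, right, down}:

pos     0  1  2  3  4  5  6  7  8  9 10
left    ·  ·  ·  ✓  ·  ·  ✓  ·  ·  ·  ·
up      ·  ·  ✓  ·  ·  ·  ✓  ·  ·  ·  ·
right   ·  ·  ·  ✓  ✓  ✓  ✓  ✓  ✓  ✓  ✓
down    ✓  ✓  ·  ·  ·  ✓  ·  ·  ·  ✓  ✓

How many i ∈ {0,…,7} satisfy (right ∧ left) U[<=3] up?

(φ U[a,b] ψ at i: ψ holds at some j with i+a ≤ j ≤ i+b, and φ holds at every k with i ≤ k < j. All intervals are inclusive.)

2

Evaluate at each i in [0,7]:
  i=0: ✗ (lhs fails at k=0 before rhs at j=2)
  i=1: ✗ (lhs fails at k=1 before rhs at j=2)
  i=2: ✓ (rhs at j=2)
  i=3: ✗ (lhs fails at k=4 before rhs at j=6)
  i=4: ✗ (lhs fails at k=4 before rhs at j=6)
  i=5: ✗ (lhs fails at k=5 before rhs at j=6)
  i=6: ✓ (rhs at j=6)
  i=7: ✗ (no rhs in [7,10])
Positions where it holds: {2, 6} → 2.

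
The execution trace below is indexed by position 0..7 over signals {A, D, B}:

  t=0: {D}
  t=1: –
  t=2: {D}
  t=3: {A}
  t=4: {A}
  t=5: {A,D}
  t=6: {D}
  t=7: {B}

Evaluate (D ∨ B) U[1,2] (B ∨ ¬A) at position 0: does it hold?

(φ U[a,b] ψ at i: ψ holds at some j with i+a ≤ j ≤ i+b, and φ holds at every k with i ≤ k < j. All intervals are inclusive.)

Need some j in [1,2] with (B ∨ ¬A), and (D ∨ B) at every k in [0,j-1].
  j=1: (B ∨ ¬A) holds; (D ∨ B) holds at every k in [0,0] → satisfied.

Holds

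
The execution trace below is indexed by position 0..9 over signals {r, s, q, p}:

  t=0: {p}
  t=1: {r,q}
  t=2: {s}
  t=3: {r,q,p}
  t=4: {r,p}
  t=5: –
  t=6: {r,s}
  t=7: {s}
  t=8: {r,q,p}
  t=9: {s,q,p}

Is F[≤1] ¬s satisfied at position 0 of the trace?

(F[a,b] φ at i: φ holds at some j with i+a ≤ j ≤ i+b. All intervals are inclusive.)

True

Check ¬s at each j in [0,1]:
  j=0: true
  j=1: true
Found at j=0 → formula holds.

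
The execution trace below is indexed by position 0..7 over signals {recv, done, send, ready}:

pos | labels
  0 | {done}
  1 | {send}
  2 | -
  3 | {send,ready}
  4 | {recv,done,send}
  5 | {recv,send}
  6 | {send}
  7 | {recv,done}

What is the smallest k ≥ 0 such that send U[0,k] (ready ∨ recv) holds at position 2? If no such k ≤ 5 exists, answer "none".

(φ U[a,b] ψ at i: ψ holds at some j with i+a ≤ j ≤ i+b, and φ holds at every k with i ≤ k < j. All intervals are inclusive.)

Need earliest j ≥ 2 with (ready ∨ recv), and send at every k in [2,j-1].
  j=2: rhs fails.
  j=3: rhs holds but lhs fails at k=2.
  j=4: rhs holds but lhs fails at k=2.
  j=5: rhs holds but lhs fails at k=2.
  j=6: rhs fails.
  j=7: rhs holds but lhs fails at k=2.
No witness within the range → none.

none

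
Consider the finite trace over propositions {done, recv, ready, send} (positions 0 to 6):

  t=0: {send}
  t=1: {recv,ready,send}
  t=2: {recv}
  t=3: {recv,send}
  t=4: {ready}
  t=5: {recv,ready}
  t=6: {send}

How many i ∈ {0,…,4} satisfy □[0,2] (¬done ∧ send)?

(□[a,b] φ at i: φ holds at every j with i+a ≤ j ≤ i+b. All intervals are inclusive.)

Evaluate at each i in [0,4]:
  i=0: ✗ (fails at j=2)
  i=1: ✗ (fails at j=2)
  i=2: ✗ (fails at j=2)
  i=3: ✗ (fails at j=4)
  i=4: ✗ (fails at j=4)
Positions where it holds: {} → 0.

0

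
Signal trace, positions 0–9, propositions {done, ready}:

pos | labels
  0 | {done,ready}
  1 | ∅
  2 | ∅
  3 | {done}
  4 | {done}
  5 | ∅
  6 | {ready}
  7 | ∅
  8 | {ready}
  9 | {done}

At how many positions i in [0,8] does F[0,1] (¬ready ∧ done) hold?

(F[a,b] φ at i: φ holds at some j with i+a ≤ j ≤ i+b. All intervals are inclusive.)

4

Evaluate at each i in [0,8]:
  i=0: ✗ (none in [0,1])
  i=1: ✗ (none in [1,2])
  i=2: ✓ (witness j=3)
  i=3: ✓ (witness j=3)
  i=4: ✓ (witness j=4)
  i=5: ✗ (none in [5,6])
  i=6: ✗ (none in [6,7])
  i=7: ✗ (none in [7,8])
  i=8: ✓ (witness j=9)
Positions where it holds: {2, 3, 4, 8} → 4.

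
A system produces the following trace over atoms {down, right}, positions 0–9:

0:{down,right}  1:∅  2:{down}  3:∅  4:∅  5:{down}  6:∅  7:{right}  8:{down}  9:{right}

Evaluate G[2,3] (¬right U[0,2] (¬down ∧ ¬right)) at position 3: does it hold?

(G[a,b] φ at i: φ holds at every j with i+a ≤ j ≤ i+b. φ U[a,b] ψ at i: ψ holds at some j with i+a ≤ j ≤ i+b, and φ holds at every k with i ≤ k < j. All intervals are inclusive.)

Check (¬right U[0,2] (¬down ∧ ¬right)) at every j in [5,6]:
  j=5: holds
  j=6: holds
All positions satisfy it → formula holds.

Holds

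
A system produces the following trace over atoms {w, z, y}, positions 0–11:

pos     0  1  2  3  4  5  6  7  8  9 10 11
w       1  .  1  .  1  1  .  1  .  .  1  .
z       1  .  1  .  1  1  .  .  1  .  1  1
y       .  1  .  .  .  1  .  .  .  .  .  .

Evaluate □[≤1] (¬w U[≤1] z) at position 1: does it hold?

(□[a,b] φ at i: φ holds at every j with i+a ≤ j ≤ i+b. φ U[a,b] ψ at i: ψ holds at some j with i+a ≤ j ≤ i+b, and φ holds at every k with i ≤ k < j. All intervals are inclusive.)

Check (¬w U[≤1] z) at every j in [1,2]:
  j=1: holds
  j=2: holds
All positions satisfy it → formula holds.

Holds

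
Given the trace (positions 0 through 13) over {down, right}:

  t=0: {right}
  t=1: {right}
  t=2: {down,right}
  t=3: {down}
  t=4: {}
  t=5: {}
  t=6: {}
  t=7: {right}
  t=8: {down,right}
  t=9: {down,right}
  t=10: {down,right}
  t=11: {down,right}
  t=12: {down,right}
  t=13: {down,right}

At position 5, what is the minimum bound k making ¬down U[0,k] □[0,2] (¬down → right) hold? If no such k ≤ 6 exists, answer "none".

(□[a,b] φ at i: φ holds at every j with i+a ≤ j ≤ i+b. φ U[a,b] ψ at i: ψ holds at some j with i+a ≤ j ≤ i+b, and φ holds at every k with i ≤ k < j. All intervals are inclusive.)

2

Need earliest j ≥ 5 with □[0,2] (¬down → right), and ¬down at every k in [5,j-1].
  j=5: rhs fails.
  j=6: rhs fails.
  j=7: rhs holds; lhs holds on [5,6]. k = 2.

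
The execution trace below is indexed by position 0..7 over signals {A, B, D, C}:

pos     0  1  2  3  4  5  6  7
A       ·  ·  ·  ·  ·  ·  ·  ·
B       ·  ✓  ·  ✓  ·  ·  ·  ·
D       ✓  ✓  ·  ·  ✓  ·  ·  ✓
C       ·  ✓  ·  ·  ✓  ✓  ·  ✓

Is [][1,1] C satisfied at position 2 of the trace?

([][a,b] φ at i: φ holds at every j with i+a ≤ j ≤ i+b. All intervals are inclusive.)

No

Check C at every j in [3,3]:
  j=3: false
Fails at j=3 → formula fails.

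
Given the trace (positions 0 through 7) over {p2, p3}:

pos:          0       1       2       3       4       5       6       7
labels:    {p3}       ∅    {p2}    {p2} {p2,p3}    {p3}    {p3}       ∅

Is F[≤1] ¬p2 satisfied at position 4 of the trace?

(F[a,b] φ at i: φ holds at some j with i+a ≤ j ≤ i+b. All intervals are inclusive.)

Holds

Check ¬p2 at each j in [4,5]:
  j=4: false
  j=5: true
Found at j=5 → formula holds.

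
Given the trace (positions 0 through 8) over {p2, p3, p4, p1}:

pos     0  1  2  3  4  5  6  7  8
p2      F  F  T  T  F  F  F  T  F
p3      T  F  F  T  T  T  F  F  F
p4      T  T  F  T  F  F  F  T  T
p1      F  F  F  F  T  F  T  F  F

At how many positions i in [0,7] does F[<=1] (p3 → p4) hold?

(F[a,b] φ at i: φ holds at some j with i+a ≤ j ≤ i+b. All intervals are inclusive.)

7

Evaluate at each i in [0,7]:
  i=0: ✓ (witness j=0)
  i=1: ✓ (witness j=1)
  i=2: ✓ (witness j=2)
  i=3: ✓ (witness j=3)
  i=4: ✗ (none in [4,5])
  i=5: ✓ (witness j=6)
  i=6: ✓ (witness j=6)
  i=7: ✓ (witness j=7)
Positions where it holds: {0, 1, 2, 3, 5, 6, 7} → 7.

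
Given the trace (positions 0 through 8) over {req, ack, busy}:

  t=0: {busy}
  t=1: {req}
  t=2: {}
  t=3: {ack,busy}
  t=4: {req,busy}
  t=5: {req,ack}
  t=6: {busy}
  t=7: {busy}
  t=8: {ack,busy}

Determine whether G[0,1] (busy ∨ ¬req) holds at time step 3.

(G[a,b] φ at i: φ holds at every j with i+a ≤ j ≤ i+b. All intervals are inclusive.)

Holds

Check (busy ∨ ¬req) at every j in [3,4]:
  j=3: true
  j=4: true
All positions satisfy it → formula holds.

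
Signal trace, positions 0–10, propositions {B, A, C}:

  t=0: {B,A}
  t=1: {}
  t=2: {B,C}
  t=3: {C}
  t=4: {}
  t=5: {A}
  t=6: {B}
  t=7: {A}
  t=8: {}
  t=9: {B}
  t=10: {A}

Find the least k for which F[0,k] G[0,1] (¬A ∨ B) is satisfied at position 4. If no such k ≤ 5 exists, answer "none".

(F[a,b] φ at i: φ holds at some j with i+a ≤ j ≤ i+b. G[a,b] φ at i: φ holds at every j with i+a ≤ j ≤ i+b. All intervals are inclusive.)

4

Scan j = 4,5,… for G[0,1] (¬A ∨ B):
  j=4: fails
  j=5: fails
  j=6: fails
  j=7: fails
  j=8: holds
First hit at j=8, so smallest k = 8-4 = 4.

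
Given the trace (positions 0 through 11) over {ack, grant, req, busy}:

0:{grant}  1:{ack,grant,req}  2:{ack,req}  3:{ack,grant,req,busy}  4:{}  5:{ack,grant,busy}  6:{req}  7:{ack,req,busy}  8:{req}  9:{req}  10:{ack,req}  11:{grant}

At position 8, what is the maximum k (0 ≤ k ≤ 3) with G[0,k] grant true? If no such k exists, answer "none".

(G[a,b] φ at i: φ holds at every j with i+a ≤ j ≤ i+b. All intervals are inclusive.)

none

grant must hold from j=8 onward; find where it first fails.
  j=8: fails → no k works.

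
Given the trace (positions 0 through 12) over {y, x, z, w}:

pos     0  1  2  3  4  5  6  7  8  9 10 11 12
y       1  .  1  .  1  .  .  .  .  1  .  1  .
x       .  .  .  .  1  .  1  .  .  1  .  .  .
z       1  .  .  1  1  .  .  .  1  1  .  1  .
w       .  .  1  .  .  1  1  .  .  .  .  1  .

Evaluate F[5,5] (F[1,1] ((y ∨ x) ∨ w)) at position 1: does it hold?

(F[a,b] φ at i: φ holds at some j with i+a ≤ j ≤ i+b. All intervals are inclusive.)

Does not hold

Check F[1,1] ((y ∨ x) ∨ w) at each j in [6,6]:
  j=6: fails (none in [7,7])
No position in the window satisfies it → formula fails.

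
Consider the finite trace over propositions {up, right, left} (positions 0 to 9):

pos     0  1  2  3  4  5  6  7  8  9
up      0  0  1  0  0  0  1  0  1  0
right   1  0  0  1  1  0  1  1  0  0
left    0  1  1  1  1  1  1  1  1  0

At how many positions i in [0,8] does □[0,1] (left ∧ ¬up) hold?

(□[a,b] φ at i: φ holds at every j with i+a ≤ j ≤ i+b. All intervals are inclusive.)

2

Evaluate at each i in [0,8]:
  i=0: ✗ (fails at j=0)
  i=1: ✗ (fails at j=2)
  i=2: ✗ (fails at j=2)
  i=3: ✓ (all of [3,4])
  i=4: ✓ (all of [4,5])
  i=5: ✗ (fails at j=6)
  i=6: ✗ (fails at j=6)
  i=7: ✗ (fails at j=8)
  i=8: ✗ (fails at j=8)
Positions where it holds: {3, 4} → 2.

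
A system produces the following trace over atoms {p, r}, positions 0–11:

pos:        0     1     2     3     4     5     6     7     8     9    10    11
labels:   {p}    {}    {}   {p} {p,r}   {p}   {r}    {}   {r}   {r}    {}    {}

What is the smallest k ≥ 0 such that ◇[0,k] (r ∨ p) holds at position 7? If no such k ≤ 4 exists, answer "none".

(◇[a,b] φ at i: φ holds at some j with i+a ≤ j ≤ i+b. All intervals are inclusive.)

Scan j = 7,8,… for (r ∨ p):
  j=7: fails
  j=8: holds
First hit at j=8, so smallest k = 8-7 = 1.

1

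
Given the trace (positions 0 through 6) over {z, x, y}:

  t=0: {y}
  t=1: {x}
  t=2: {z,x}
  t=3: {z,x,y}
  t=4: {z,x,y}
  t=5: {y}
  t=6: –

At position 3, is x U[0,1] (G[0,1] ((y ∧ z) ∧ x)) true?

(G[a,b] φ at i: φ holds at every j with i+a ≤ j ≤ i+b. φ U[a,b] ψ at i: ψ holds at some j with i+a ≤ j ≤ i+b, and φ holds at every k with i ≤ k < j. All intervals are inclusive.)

Holds

Need some j in [3,4] with G[0,1] ((y ∧ z) ∧ x), and x at every k in [3,j-1].
  j=3: G[0,1] ((y ∧ z) ∧ x) holds; no prefix to check → satisfied.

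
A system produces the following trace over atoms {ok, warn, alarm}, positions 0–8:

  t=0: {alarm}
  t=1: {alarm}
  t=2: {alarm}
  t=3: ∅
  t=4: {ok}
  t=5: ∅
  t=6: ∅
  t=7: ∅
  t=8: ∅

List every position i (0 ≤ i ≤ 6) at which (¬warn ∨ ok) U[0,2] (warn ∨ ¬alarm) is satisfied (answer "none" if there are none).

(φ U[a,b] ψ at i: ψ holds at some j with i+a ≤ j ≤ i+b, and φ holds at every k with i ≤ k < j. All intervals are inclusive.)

Evaluate at each i in [0,6]:
  i=0: ✗ (no rhs in [0,2])
  i=1: ✓ (rhs at j=3; lhs holds on [1,2])
  i=2: ✓ (rhs at j=3; lhs holds on [2,2])
  i=3: ✓ (rhs at j=3)
  i=4: ✓ (rhs at j=4)
  i=5: ✓ (rhs at j=5)
  i=6: ✓ (rhs at j=6)

1, 2, 3, 4, 5, 6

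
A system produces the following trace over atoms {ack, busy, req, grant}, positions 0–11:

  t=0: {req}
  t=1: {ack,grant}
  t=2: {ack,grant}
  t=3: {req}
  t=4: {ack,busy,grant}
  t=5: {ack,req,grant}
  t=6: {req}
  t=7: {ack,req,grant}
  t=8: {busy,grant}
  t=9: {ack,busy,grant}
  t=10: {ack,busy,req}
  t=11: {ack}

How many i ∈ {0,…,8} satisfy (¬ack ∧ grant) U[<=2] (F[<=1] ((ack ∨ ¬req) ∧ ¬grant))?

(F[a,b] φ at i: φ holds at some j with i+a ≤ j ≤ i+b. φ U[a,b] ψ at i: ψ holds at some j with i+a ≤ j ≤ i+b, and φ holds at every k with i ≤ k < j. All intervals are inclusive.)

1

Evaluate at each i in [0,8]:
  i=0: ✗ (no rhs in [0,2])
  i=1: ✗ (no rhs in [1,3])
  i=2: ✗ (no rhs in [2,4])
  i=3: ✗ (no rhs in [3,5])
  i=4: ✗ (no rhs in [4,6])
  i=5: ✗ (no rhs in [5,7])
  i=6: ✗ (no rhs in [6,8])
  i=7: ✗ (lhs fails at k=7 before rhs at j=9)
  i=8: ✓ (rhs at j=9; lhs holds on [8,8])
Positions where it holds: {8} → 1.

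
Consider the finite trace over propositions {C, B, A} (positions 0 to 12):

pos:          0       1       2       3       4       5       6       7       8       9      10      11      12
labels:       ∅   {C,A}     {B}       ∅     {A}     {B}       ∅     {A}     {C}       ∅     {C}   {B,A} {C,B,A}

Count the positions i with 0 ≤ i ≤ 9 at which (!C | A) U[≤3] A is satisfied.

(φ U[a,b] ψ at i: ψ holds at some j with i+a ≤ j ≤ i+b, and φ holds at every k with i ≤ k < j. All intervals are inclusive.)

Evaluate at each i in [0,9]:
  i=0: ✓ (rhs at j=1; lhs holds on [0,0])
  i=1: ✓ (rhs at j=1)
  i=2: ✓ (rhs at j=4; lhs holds on [2,3])
  i=3: ✓ (rhs at j=4; lhs holds on [3,3])
  i=4: ✓ (rhs at j=4)
  i=5: ✓ (rhs at j=7; lhs holds on [5,6])
  i=6: ✓ (rhs at j=7; lhs holds on [6,6])
  i=7: ✓ (rhs at j=7)
  i=8: ✗ (lhs fails at k=8 before rhs at j=11)
  i=9: ✗ (lhs fails at k=10 before rhs at j=11)
Positions where it holds: {0, 1, 2, 3, 4, 5, 6, 7} → 8.

8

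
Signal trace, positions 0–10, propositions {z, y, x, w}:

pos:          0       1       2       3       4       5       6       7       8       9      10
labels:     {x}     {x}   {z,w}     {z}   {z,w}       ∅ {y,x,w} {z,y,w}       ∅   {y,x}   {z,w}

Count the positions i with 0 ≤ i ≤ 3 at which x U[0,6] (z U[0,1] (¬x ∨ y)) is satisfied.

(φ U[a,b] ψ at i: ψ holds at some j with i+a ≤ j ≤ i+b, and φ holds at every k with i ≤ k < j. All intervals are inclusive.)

4

Evaluate at each i in [0,3]:
  i=0: ✓ (rhs at j=2; lhs holds on [0,1])
  i=1: ✓ (rhs at j=2; lhs holds on [1,1])
  i=2: ✓ (rhs at j=2)
  i=3: ✓ (rhs at j=3)
Positions where it holds: {0, 1, 2, 3} → 4.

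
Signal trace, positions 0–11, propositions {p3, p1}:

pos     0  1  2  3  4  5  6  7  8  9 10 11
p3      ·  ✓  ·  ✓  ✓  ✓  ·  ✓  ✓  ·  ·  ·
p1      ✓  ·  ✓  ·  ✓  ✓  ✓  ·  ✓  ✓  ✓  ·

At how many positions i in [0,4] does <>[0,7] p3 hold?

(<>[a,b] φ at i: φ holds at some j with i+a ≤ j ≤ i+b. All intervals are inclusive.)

Evaluate at each i in [0,4]:
  i=0: ✓ (witness j=1)
  i=1: ✓ (witness j=1)
  i=2: ✓ (witness j=3)
  i=3: ✓ (witness j=3)
  i=4: ✓ (witness j=4)
Positions where it holds: {0, 1, 2, 3, 4} → 5.

5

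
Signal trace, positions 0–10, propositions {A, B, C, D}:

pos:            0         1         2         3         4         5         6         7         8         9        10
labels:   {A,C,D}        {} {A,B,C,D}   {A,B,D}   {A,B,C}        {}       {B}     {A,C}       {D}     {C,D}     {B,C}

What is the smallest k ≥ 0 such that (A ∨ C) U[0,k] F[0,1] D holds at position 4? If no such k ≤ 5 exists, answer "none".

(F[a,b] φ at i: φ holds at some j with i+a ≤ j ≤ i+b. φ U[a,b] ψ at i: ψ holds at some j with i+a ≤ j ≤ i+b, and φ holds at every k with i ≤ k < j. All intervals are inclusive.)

none

Need earliest j ≥ 4 with F[0,1] D, and (A ∨ C) at every k in [4,j-1].
  j=4: rhs fails.
  j=5: rhs fails.
  j=6: rhs fails.
  j=7: rhs holds but lhs fails at k=5.
  j=8: rhs holds but lhs fails at k=5.
  j=9: rhs holds but lhs fails at k=5.
No witness within the range → none.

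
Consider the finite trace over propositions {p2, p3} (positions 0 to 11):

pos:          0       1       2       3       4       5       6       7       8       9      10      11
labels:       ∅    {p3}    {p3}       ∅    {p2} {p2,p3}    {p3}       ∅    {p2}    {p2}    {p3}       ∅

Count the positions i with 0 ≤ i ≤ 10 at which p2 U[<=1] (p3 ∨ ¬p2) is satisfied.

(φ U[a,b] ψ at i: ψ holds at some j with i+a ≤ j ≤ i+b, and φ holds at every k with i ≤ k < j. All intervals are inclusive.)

Evaluate at each i in [0,10]:
  i=0: ✓ (rhs at j=0)
  i=1: ✓ (rhs at j=1)
  i=2: ✓ (rhs at j=2)
  i=3: ✓ (rhs at j=3)
  i=4: ✓ (rhs at j=5; lhs holds on [4,4])
  i=5: ✓ (rhs at j=5)
  i=6: ✓ (rhs at j=6)
  i=7: ✓ (rhs at j=7)
  i=8: ✗ (no rhs in [8,9])
  i=9: ✓ (rhs at j=10; lhs holds on [9,9])
  i=10: ✓ (rhs at j=10)
Positions where it holds: {0, 1, 2, 3, 4, 5, 6, 7, 9, 10} → 10.

10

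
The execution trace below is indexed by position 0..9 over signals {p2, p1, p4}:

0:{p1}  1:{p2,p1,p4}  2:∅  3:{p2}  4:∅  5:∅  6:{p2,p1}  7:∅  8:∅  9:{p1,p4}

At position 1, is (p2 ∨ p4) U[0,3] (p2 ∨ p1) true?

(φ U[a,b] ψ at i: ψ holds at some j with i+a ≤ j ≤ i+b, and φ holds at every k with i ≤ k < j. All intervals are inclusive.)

Need some j in [1,4] with (p2 ∨ p1), and (p2 ∨ p4) at every k in [1,j-1].
  j=1: (p2 ∨ p1) holds; no prefix to check → satisfied.

Yes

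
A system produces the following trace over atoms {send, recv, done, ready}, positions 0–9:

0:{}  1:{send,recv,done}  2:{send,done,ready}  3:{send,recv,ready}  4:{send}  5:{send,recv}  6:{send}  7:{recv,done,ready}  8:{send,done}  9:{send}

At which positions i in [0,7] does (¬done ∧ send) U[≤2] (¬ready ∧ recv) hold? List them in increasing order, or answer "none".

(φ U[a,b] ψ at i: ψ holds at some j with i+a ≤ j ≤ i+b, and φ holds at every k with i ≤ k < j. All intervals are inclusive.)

Evaluate at each i in [0,7]:
  i=0: ✗ (lhs fails at k=0 before rhs at j=1)
  i=1: ✓ (rhs at j=1)
  i=2: ✗ (no rhs in [2,4])
  i=3: ✓ (rhs at j=5; lhs holds on [3,4])
  i=4: ✓ (rhs at j=5; lhs holds on [4,4])
  i=5: ✓ (rhs at j=5)
  i=6: ✗ (no rhs in [6,8])
  i=7: ✗ (no rhs in [7,9])

1, 3, 4, 5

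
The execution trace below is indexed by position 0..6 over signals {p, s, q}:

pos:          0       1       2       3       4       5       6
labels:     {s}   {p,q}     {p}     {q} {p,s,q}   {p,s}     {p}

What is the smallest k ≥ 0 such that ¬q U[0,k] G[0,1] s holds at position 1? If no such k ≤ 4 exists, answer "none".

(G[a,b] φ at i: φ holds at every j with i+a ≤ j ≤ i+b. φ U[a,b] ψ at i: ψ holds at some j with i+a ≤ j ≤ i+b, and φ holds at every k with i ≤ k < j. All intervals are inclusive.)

none

Need earliest j ≥ 1 with G[0,1] s, and ¬q at every k in [1,j-1].
  j=1: rhs fails.
  j=2: rhs fails.
  j=3: rhs fails.
  j=4: rhs holds but lhs fails at k=1.
  j=5: rhs fails.
No witness within the range → none.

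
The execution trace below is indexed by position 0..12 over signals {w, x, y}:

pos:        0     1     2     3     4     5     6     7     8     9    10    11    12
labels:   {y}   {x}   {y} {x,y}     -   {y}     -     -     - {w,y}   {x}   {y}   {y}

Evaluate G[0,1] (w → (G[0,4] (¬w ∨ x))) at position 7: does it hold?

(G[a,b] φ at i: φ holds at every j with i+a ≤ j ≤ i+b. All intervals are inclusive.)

Check (w → (G[0,4] (¬w ∨ x))) at every j in [7,8]:
  j=7: antecedent false → ✓
  j=8: antecedent false → ✓
All positions satisfy it → formula holds.

Yes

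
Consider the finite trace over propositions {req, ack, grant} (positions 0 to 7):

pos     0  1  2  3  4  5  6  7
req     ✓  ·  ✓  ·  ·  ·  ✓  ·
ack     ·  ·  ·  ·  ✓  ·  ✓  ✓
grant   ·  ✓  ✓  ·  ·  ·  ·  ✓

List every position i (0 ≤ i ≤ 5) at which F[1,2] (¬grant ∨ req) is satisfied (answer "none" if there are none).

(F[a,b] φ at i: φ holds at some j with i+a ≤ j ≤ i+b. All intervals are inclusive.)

0, 1, 2, 3, 4, 5

Evaluate at each i in [0,5]:
  i=0: ✓ (witness j=2)
  i=1: ✓ (witness j=2)
  i=2: ✓ (witness j=3)
  i=3: ✓ (witness j=4)
  i=4: ✓ (witness j=5)
  i=5: ✓ (witness j=6)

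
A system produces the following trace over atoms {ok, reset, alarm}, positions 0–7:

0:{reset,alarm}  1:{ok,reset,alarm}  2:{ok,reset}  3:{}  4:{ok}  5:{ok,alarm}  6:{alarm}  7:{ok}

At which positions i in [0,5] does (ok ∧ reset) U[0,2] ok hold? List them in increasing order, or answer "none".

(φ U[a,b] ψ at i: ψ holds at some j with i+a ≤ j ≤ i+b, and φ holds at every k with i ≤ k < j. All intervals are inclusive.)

Evaluate at each i in [0,5]:
  i=0: ✗ (lhs fails at k=0 before rhs at j=1)
  i=1: ✓ (rhs at j=1)
  i=2: ✓ (rhs at j=2)
  i=3: ✗ (lhs fails at k=3 before rhs at j=4)
  i=4: ✓ (rhs at j=4)
  i=5: ✓ (rhs at j=5)

1, 2, 4, 5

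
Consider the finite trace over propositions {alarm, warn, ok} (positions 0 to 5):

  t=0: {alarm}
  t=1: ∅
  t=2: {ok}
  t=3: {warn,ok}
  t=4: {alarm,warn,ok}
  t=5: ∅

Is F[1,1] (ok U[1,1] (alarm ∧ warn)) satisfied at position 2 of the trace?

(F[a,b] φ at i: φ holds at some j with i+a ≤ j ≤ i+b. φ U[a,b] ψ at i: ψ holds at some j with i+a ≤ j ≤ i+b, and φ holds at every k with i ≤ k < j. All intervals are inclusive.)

Yes

Check (ok U[1,1] (alarm ∧ warn)) at each j in [3,3]:
  j=3: holds
Found at j=3 → formula holds.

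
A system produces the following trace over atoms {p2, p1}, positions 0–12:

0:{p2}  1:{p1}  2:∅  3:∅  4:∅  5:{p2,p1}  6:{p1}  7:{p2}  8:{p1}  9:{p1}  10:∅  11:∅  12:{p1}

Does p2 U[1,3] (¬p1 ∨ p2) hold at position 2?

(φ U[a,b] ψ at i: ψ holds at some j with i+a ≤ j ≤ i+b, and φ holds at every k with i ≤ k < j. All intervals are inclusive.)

Need some j in [3,5] with (¬p1 ∨ p2), and p2 at every k in [2,j-1].
  j=3: (¬p1 ∨ p2) holds, but p2 fails at k=2 → not this j.
  j=4: (¬p1 ∨ p2) holds, but p2 fails at k=2 → not this j.
  j=5: (¬p1 ∨ p2) holds, but p2 fails at k=2 → not this j.
No j in the window works → until fails.

Does not hold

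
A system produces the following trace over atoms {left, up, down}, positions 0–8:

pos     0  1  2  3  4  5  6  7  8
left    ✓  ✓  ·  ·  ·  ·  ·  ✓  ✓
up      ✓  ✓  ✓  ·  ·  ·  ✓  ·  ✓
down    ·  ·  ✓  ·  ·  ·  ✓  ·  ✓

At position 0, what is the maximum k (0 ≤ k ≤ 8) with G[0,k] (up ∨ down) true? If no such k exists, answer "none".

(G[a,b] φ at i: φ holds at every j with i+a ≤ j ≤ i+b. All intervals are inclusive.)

2

(up ∨ down) must hold from j=0 onward; find where it first fails.
  j=0: holds
  j=1: holds
  j=2: holds
  j=3: fails
Holds on [0,2], so largest k = 2.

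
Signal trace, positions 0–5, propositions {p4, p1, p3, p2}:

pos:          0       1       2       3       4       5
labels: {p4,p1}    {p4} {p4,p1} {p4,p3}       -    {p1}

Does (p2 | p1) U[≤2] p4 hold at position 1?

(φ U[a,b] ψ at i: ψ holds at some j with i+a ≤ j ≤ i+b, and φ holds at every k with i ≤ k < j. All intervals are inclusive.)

Need some j in [1,3] with p4, and (p2 | p1) at every k in [1,j-1].
  j=1: p4 holds; no prefix to check → satisfied.

Holds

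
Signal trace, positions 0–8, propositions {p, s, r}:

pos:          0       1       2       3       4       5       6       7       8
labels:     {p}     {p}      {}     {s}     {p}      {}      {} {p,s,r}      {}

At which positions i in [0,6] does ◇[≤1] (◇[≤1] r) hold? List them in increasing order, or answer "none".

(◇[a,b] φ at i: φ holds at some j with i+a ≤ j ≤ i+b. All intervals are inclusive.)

Evaluate at each i in [0,6]:
  i=0: ✗ (none in [0,1])
  i=1: ✗ (none in [1,2])
  i=2: ✗ (none in [2,3])
  i=3: ✗ (none in [3,4])
  i=4: ✗ (none in [4,5])
  i=5: ✓ (witness j=6)
  i=6: ✓ (witness j=6)

5, 6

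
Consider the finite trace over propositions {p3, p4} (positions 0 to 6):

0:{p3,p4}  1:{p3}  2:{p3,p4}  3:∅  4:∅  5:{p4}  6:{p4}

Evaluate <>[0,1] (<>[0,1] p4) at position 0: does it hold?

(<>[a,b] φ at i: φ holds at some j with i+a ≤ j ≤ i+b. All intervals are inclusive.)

Check <>[0,1] p4 at each j in [0,1]:
  j=0: holds (witness at 0)
  j=1: holds (witness at 2)
Found at j=0 → formula holds.

Holds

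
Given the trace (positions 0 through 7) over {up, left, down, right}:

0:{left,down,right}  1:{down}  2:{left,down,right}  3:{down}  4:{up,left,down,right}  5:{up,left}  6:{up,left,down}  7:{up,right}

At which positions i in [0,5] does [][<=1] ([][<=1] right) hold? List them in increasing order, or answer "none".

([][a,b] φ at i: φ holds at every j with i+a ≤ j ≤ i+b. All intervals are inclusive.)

none

Evaluate at each i in [0,5]:
  i=0: ✗ (fails at j=0)
  i=1: ✗ (fails at j=1)
  i=2: ✗ (fails at j=2)
  i=3: ✗ (fails at j=3)
  i=4: ✗ (fails at j=4)
  i=5: ✗ (fails at j=5)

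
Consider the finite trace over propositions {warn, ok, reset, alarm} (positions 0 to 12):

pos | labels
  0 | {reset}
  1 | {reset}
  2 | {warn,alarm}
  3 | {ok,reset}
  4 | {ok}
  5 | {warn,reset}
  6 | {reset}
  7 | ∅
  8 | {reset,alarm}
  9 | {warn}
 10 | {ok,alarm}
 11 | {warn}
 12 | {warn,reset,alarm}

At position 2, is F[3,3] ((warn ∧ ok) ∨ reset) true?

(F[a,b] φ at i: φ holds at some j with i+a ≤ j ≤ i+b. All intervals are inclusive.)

Yes

Check ((warn ∧ ok) ∨ reset) at each j in [5,5]:
  j=5: true
Found at j=5 → formula holds.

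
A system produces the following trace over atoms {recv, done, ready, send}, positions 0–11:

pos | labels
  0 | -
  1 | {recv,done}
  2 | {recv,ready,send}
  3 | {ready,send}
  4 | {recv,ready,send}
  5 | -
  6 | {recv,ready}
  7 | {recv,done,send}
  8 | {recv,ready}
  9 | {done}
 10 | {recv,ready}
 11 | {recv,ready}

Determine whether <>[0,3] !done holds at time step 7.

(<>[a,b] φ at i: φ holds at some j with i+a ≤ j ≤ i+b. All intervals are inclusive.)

Check !done at each j in [7,10]:
  j=7: false
  j=8: true
  j=9: false
  j=10: true
Found at j=8 → formula holds.

True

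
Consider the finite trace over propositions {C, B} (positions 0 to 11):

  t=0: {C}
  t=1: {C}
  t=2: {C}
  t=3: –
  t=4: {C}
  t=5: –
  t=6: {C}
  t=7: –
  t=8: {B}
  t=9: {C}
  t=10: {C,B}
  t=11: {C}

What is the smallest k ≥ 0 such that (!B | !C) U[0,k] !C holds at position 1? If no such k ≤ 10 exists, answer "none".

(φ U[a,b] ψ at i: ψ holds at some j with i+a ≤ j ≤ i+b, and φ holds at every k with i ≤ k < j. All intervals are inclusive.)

Need earliest j ≥ 1 with !C, and (!B | !C) at every k in [1,j-1].
  j=1: rhs fails.
  j=2: rhs fails.
  j=3: rhs holds; lhs holds on [1,2]. k = 2.

2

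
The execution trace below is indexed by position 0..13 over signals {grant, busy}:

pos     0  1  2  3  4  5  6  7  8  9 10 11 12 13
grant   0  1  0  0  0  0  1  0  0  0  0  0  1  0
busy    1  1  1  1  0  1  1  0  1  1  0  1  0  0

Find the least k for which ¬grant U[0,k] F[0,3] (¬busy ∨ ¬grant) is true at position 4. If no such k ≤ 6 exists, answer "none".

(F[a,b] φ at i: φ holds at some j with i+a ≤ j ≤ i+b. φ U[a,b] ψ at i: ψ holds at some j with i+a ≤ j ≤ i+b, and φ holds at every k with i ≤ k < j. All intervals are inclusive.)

Need earliest j ≥ 4 with F[0,3] (¬busy ∨ ¬grant), and ¬grant at every k in [4,j-1].
  j=4: rhs holds (empty prefix). k = 0.

0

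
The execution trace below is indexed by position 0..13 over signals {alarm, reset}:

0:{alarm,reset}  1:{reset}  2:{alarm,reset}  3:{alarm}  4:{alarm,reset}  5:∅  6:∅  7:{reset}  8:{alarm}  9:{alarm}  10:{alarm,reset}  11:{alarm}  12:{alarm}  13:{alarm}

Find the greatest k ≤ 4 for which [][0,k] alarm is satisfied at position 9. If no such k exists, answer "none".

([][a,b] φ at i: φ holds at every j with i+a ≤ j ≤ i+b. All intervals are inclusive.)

4

alarm must hold from j=9 onward; find where it first fails.
  j=9: holds
  j=10: holds
  j=11: holds
  j=12: holds
  j=13: holds
Holds through j=13; largest k = 4.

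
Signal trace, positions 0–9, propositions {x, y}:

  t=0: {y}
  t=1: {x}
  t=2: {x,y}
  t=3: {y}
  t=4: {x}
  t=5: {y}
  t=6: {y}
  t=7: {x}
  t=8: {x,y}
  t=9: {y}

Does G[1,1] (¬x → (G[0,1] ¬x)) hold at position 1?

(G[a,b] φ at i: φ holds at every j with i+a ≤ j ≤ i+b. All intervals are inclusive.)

Yes

Check (¬x → (G[0,1] ¬x)) at every j in [2,2]:
  j=2: antecedent false → ✓
All positions satisfy it → formula holds.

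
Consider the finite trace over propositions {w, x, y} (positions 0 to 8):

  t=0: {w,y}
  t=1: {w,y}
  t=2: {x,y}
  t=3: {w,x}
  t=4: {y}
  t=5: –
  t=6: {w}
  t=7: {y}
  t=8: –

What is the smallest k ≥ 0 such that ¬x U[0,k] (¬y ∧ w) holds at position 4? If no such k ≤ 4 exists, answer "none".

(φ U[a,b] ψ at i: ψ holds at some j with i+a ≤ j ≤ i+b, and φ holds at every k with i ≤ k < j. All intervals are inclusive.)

2

Need earliest j ≥ 4 with (¬y ∧ w), and ¬x at every k in [4,j-1].
  j=4: rhs fails.
  j=5: rhs fails.
  j=6: rhs holds; lhs holds on [4,5]. k = 2.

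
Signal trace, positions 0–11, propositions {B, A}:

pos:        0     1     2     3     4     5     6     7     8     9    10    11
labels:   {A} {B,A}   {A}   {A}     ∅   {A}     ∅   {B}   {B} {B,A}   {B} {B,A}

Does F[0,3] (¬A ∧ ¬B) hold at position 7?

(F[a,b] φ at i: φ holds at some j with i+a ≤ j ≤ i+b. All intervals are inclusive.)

No

Check (¬A ∧ ¬B) at each j in [7,10]:
  j=7: false
  j=8: false
  j=9: false
  j=10: false
No position in the window satisfies it → formula fails.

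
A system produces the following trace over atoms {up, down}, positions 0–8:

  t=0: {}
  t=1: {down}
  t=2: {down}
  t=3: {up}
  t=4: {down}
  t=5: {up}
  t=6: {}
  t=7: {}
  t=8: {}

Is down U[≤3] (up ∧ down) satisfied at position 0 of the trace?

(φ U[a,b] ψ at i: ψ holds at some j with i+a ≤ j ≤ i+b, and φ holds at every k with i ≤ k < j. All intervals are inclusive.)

No

Need some j in [0,3] with (up ∧ down), and down at every k in [0,j-1].
  j=0: (up ∧ down) false.
  j=1: (up ∧ down) false.
  j=2: (up ∧ down) false.
  j=3: (up ∧ down) false.
No j in the window works → until fails.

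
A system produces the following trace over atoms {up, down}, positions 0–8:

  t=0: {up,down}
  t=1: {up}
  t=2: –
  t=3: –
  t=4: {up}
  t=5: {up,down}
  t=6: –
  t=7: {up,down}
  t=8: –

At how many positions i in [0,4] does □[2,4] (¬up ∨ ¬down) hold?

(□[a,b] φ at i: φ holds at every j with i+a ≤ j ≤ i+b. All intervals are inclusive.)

Evaluate at each i in [0,4]:
  i=0: ✓ (all of [2,4])
  i=1: ✗ (fails at j=5)
  i=2: ✗ (fails at j=5)
  i=3: ✗ (fails at j=5)
  i=4: ✗ (fails at j=7)
Positions where it holds: {0} → 1.

1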